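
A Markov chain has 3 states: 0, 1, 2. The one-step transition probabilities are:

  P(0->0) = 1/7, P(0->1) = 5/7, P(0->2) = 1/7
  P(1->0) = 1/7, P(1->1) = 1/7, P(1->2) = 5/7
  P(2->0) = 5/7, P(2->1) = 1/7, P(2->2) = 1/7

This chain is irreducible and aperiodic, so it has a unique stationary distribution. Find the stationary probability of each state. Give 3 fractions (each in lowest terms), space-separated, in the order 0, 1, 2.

The stationary distribution satisfies pi = pi * P, i.e.:
  pi_0 = 1/7*pi_0 + 1/7*pi_1 + 5/7*pi_2
  pi_1 = 5/7*pi_0 + 1/7*pi_1 + 1/7*pi_2
  pi_2 = 1/7*pi_0 + 5/7*pi_1 + 1/7*pi_2
with normalization: pi_0 + pi_1 + pi_2 = 1.

Using the first 2 balance equations plus normalization, the linear system A*pi = b is:
  [-6/7, 1/7, 5/7] . pi = 0
  [5/7, -6/7, 1/7] . pi = 0
  [1, 1, 1] . pi = 1

Solving yields:
  pi_0 = 1/3
  pi_1 = 1/3
  pi_2 = 1/3

Verification (pi * P):
  1/3*1/7 + 1/3*1/7 + 1/3*5/7 = 1/3 = pi_0  (ok)
  1/3*5/7 + 1/3*1/7 + 1/3*1/7 = 1/3 = pi_1  (ok)
  1/3*1/7 + 1/3*5/7 + 1/3*1/7 = 1/3 = pi_2  (ok)

Answer: 1/3 1/3 1/3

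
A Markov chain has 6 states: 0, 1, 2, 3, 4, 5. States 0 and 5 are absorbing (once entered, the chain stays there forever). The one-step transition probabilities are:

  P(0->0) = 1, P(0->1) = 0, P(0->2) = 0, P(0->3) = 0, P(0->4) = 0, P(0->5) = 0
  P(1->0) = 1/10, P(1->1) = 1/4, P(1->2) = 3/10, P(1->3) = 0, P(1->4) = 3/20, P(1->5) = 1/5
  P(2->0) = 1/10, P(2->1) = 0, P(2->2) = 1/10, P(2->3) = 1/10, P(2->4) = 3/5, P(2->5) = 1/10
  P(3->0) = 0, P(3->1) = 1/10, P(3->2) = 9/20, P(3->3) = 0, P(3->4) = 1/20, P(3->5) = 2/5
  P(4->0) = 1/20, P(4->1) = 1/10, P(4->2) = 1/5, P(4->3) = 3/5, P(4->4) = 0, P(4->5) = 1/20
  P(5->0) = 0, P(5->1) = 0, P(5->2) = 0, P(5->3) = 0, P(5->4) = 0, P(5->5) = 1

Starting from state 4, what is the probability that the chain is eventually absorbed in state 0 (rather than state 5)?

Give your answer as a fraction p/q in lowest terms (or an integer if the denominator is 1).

Answer: 6889/28446

Derivation:
Let a_i = P(absorbed in 0 | start in state i).
Boundary conditions: a_0 = 1, a_5 = 0.
For each transient state i, a_i = sum_j P(i->j) * a_j:
  a_1 = 1/10*a_0 + 1/4*a_1 + 3/10*a_2 + 0*a_3 + 3/20*a_4 + 1/5*a_5
  a_2 = 1/10*a_0 + 0*a_1 + 1/10*a_2 + 1/10*a_3 + 3/5*a_4 + 1/10*a_5
  a_3 = 0*a_0 + 1/10*a_1 + 9/20*a_2 + 0*a_3 + 1/20*a_4 + 2/5*a_5
  a_4 = 1/20*a_0 + 1/10*a_1 + 1/5*a_2 + 3/5*a_3 + 0*a_4 + 1/20*a_5

Substituting a_0 = 1 and a_5 = 0, rearrange to (I - Q) a = r where r[i] = P(i -> 0):
  [3/4, -3/10, 0, -3/20] . (a_1, a_2, a_3, a_4) = 1/10
  [0, 9/10, -1/10, -3/5] . (a_1, a_2, a_3, a_4) = 1/10
  [-1/10, -9/20, 1, -1/20] . (a_1, a_2, a_3, a_4) = 0
  [-1/10, -1/5, -3/5, 1] . (a_1, a_2, a_3, a_4) = 1/20

Solving yields:
  a_1 = 8491/28446
  a_2 = 2767/9482
  a_3 = 1643/9482
  a_4 = 6889/28446

Starting state is 4, so the absorption probability is a_4 = 6889/28446.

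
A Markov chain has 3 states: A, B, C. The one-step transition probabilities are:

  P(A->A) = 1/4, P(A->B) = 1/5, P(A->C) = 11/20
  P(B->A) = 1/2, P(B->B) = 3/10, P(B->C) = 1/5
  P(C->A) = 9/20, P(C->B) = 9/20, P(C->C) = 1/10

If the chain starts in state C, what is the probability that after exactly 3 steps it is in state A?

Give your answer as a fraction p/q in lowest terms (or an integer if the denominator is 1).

Answer: 387/1000

Derivation:
Computing P^3 by repeated multiplication:
P^1 =
  A: [1/4, 1/5, 11/20]
  B: [1/2, 3/10, 1/5]
  C: [9/20, 9/20, 1/10]
P^2 =
  A: [41/100, 143/400, 93/400]
  B: [73/200, 7/25, 71/200]
  C: [153/400, 27/100, 139/400]
P^3 =
  A: [3087/8000, 2351/8000, 1281/4000]
  B: [391/1000, 1267/4000, 1169/4000]
  C: [387/1000, 2511/8000, 2393/8000]

(P^3)[C -> A] = 387/1000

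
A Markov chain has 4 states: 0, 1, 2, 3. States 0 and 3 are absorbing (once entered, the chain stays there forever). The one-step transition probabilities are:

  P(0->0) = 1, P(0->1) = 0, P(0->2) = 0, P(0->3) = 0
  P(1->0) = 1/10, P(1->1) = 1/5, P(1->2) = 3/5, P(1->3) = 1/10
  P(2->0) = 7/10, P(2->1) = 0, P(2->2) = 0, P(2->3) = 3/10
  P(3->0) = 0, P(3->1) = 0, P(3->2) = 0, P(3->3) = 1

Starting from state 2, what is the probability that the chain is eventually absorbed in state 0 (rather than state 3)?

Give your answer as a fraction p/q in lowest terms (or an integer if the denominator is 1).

Answer: 7/10

Derivation:
Let a_i = P(absorbed in 0 | start in state i).
Boundary conditions: a_0 = 1, a_3 = 0.
For each transient state i, a_i = sum_j P(i->j) * a_j:
  a_1 = 1/10*a_0 + 1/5*a_1 + 3/5*a_2 + 1/10*a_3
  a_2 = 7/10*a_0 + 0*a_1 + 0*a_2 + 3/10*a_3

Substituting a_0 = 1 and a_3 = 0, rearrange to (I - Q) a = r where r[i] = P(i -> 0):
  [4/5, -3/5] . (a_1, a_2) = 1/10
  [0, 1] . (a_1, a_2) = 7/10

Solving yields:
  a_1 = 13/20
  a_2 = 7/10

Starting state is 2, so the absorption probability is a_2 = 7/10.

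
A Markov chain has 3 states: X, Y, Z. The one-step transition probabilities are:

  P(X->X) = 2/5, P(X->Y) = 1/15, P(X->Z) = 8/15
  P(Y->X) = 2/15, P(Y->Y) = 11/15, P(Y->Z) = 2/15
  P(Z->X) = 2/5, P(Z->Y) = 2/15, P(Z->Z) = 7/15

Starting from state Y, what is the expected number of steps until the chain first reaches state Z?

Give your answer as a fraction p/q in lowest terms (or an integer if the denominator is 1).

Let h_i = expected steps to first reach Z from state i.
Boundary: h_Z = 0.
First-step equations for the other states:
  h_X = 1 + 2/5*h_X + 1/15*h_Y + 8/15*h_Z
  h_Y = 1 + 2/15*h_X + 11/15*h_Y + 2/15*h_Z

Substituting h_Z = 0 and rearranging gives the linear system (I - Q) h = 1:
  [3/5, -1/15] . (h_X, h_Y) = 1
  [-2/15, 4/15] . (h_X, h_Y) = 1

Solving yields:
  h_X = 75/34
  h_Y = 165/34

Starting state is Y, so the expected hitting time is h_Y = 165/34.

Answer: 165/34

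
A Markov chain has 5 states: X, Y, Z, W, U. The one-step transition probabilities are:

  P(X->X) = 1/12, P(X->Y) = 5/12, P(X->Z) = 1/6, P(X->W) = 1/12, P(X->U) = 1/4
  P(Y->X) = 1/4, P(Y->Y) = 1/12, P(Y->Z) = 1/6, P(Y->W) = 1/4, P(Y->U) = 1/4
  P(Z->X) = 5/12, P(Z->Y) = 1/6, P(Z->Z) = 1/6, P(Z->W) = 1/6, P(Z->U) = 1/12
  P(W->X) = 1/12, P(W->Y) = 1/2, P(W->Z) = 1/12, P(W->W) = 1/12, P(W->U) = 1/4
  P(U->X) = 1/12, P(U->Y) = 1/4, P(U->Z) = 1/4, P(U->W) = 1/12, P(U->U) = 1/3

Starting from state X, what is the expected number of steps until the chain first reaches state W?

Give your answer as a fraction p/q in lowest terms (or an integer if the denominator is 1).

Answer: 4288/601

Derivation:
Let h_i = expected steps to first reach W from state i.
Boundary: h_W = 0.
First-step equations for the other states:
  h_X = 1 + 1/12*h_X + 5/12*h_Y + 1/6*h_Z + 1/12*h_W + 1/4*h_U
  h_Y = 1 + 1/4*h_X + 1/12*h_Y + 1/6*h_Z + 1/4*h_W + 1/4*h_U
  h_Z = 1 + 5/12*h_X + 1/6*h_Y + 1/6*h_Z + 1/6*h_W + 1/12*h_U
  h_U = 1 + 1/12*h_X + 1/4*h_Y + 1/4*h_Z + 1/12*h_W + 1/3*h_U

Substituting h_W = 0 and rearranging gives the linear system (I - Q) h = 1:
  [11/12, -5/12, -1/6, -1/4] . (h_X, h_Y, h_Z, h_U) = 1
  [-1/4, 11/12, -1/6, -1/4] . (h_X, h_Y, h_Z, h_U) = 1
  [-5/12, -1/6, 5/6, -1/12] . (h_X, h_Y, h_Z, h_U) = 1
  [-1/12, -1/4, -1/4, 2/3] . (h_X, h_Y, h_Z, h_U) = 1

Solving yields:
  h_X = 4288/601
  h_Y = 3752/601
  h_Z = 4052/601
  h_U = 4364/601

Starting state is X, so the expected hitting time is h_X = 4288/601.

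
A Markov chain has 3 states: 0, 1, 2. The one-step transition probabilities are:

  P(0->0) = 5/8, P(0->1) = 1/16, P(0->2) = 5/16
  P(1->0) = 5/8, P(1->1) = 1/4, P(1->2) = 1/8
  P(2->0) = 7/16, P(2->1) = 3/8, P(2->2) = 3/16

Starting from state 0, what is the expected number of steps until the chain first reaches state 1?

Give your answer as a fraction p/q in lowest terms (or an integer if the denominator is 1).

Answer: 288/43

Derivation:
Let h_i = expected steps to first reach 1 from state i.
Boundary: h_1 = 0.
First-step equations for the other states:
  h_0 = 1 + 5/8*h_0 + 1/16*h_1 + 5/16*h_2
  h_2 = 1 + 7/16*h_0 + 3/8*h_1 + 3/16*h_2

Substituting h_1 = 0 and rearranging gives the linear system (I - Q) h = 1:
  [3/8, -5/16] . (h_0, h_2) = 1
  [-7/16, 13/16] . (h_0, h_2) = 1

Solving yields:
  h_0 = 288/43
  h_2 = 208/43

Starting state is 0, so the expected hitting time is h_0 = 288/43.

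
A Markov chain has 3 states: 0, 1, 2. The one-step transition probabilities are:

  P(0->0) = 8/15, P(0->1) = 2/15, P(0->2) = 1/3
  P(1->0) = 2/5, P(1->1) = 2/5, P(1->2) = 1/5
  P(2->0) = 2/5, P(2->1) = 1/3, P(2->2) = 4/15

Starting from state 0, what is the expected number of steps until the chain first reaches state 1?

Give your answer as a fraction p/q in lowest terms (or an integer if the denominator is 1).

Let h_i = expected steps to first reach 1 from state i.
Boundary: h_1 = 0.
First-step equations for the other states:
  h_0 = 1 + 8/15*h_0 + 2/15*h_1 + 1/3*h_2
  h_2 = 1 + 2/5*h_0 + 1/3*h_1 + 4/15*h_2

Substituting h_1 = 0 and rearranging gives the linear system (I - Q) h = 1:
  [7/15, -1/3] . (h_0, h_2) = 1
  [-2/5, 11/15] . (h_0, h_2) = 1

Solving yields:
  h_0 = 240/47
  h_2 = 195/47

Starting state is 0, so the expected hitting time is h_0 = 240/47.

Answer: 240/47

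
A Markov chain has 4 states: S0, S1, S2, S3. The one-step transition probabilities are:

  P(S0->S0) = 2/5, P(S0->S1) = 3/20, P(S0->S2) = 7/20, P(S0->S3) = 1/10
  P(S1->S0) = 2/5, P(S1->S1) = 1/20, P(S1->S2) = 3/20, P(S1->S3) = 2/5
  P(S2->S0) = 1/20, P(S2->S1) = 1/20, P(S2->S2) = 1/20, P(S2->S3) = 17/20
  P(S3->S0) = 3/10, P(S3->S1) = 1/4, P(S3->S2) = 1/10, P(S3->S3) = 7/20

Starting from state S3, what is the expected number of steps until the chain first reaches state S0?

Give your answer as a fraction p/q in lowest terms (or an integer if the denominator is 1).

Let h_i = expected steps to first reach S0 from state i.
Boundary: h_S0 = 0.
First-step equations for the other states:
  h_S1 = 1 + 2/5*h_S0 + 1/20*h_S1 + 3/20*h_S2 + 2/5*h_S3
  h_S2 = 1 + 1/20*h_S0 + 1/20*h_S1 + 1/20*h_S2 + 17/20*h_S3
  h_S3 = 1 + 3/10*h_S0 + 1/4*h_S1 + 1/10*h_S2 + 7/20*h_S3

Substituting h_S0 = 0 and rearranging gives the linear system (I - Q) h = 1:
  [19/20, -3/20, -2/5] . (h_S1, h_S2, h_S3) = 1
  [-1/20, 19/20, -17/20] . (h_S1, h_S2, h_S3) = 1
  [-1/4, -1/10, 13/20] . (h_S1, h_S2, h_S3) = 1

Solving yields:
  h_S1 = 9420/2977
  h_S2 = 12720/2977
  h_S3 = 10160/2977

Starting state is S3, so the expected hitting time is h_S3 = 10160/2977.

Answer: 10160/2977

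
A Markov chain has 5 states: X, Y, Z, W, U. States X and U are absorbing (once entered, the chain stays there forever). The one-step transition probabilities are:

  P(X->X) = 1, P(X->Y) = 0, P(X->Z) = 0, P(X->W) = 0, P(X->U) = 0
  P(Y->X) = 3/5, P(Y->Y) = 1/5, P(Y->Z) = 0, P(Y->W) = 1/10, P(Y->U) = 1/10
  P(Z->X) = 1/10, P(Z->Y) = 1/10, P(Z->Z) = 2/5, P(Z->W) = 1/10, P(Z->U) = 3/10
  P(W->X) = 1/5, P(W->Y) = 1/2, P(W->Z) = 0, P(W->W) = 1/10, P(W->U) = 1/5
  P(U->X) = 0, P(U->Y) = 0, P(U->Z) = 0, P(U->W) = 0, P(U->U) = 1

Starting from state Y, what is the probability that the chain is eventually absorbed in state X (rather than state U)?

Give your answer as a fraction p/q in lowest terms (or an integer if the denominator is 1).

Answer: 56/67

Derivation:
Let a_i = P(absorbed in X | start in state i).
Boundary conditions: a_X = 1, a_U = 0.
For each transient state i, a_i = sum_j P(i->j) * a_j:
  a_Y = 3/5*a_X + 1/5*a_Y + 0*a_Z + 1/10*a_W + 1/10*a_U
  a_Z = 1/10*a_X + 1/10*a_Y + 2/5*a_Z + 1/10*a_W + 3/10*a_U
  a_W = 1/5*a_X + 1/2*a_Y + 0*a_Z + 1/10*a_W + 1/5*a_U

Substituting a_X = 1 and a_U = 0, rearrange to (I - Q) a = r where r[i] = P(i -> X):
  [4/5, 0, -1/10] . (a_Y, a_Z, a_W) = 3/5
  [-1/10, 3/5, -1/10] . (a_Y, a_Z, a_W) = 1/10
  [-1/2, 0, 9/10] . (a_Y, a_Z, a_W) = 1/5

Solving yields:
  a_Y = 56/67
  a_Z = 169/402
  a_W = 46/67

Starting state is Y, so the absorption probability is a_Y = 56/67.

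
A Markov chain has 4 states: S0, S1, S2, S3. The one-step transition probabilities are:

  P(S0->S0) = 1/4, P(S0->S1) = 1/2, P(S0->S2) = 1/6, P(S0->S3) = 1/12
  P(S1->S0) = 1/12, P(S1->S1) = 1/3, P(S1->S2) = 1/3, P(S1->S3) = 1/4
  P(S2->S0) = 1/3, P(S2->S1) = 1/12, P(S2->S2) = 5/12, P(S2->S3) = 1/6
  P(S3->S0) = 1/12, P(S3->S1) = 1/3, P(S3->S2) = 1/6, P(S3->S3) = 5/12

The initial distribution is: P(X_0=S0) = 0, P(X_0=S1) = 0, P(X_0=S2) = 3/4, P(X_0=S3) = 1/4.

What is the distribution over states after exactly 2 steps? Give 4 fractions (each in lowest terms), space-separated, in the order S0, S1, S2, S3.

Propagating the distribution step by step (d_{t+1} = d_t * P):
d_0 = (S0=0, S1=0, S2=3/4, S3=1/4)
  d_1[S0] = 0*1/4 + 0*1/12 + 3/4*1/3 + 1/4*1/12 = 13/48
  d_1[S1] = 0*1/2 + 0*1/3 + 3/4*1/12 + 1/4*1/3 = 7/48
  d_1[S2] = 0*1/6 + 0*1/3 + 3/4*5/12 + 1/4*1/6 = 17/48
  d_1[S3] = 0*1/12 + 0*1/4 + 3/4*1/6 + 1/4*5/12 = 11/48
d_1 = (S0=13/48, S1=7/48, S2=17/48, S3=11/48)
  d_2[S0] = 13/48*1/4 + 7/48*1/12 + 17/48*1/3 + 11/48*1/12 = 125/576
  d_2[S1] = 13/48*1/2 + 7/48*1/3 + 17/48*1/12 + 11/48*1/3 = 167/576
  d_2[S2] = 13/48*1/6 + 7/48*1/3 + 17/48*5/12 + 11/48*1/6 = 161/576
  d_2[S3] = 13/48*1/12 + 7/48*1/4 + 17/48*1/6 + 11/48*5/12 = 41/192
d_2 = (S0=125/576, S1=167/576, S2=161/576, S3=41/192)

Answer: 125/576 167/576 161/576 41/192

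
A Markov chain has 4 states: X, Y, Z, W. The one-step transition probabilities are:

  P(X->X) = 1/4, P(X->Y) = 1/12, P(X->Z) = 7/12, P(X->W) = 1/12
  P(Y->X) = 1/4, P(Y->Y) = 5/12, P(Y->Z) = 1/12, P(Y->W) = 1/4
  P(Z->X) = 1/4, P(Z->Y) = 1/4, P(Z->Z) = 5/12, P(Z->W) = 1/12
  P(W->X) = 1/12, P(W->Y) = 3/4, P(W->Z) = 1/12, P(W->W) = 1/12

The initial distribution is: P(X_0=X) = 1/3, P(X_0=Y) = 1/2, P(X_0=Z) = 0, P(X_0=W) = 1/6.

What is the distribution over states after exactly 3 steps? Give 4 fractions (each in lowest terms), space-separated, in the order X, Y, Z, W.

Propagating the distribution step by step (d_{t+1} = d_t * P):
d_0 = (X=1/3, Y=1/2, Z=0, W=1/6)
  d_1[X] = 1/3*1/4 + 1/2*1/4 + 0*1/4 + 1/6*1/12 = 2/9
  d_1[Y] = 1/3*1/12 + 1/2*5/12 + 0*1/4 + 1/6*3/4 = 13/36
  d_1[Z] = 1/3*7/12 + 1/2*1/12 + 0*5/12 + 1/6*1/12 = 1/4
  d_1[W] = 1/3*1/12 + 1/2*1/4 + 0*1/12 + 1/6*1/12 = 1/6
d_1 = (X=2/9, Y=13/36, Z=1/4, W=1/6)
  d_2[X] = 2/9*1/4 + 13/36*1/4 + 1/4*1/4 + 1/6*1/12 = 2/9
  d_2[Y] = 2/9*1/12 + 13/36*5/12 + 1/4*1/4 + 1/6*3/4 = 77/216
  d_2[Z] = 2/9*7/12 + 13/36*1/12 + 1/4*5/12 + 1/6*1/12 = 5/18
  d_2[W] = 2/9*1/12 + 13/36*1/4 + 1/4*1/12 + 1/6*1/12 = 31/216
d_2 = (X=2/9, Y=77/216, Z=5/18, W=31/216)
  d_3[X] = 2/9*1/4 + 77/216*1/4 + 5/18*1/4 + 31/216*1/12 = 293/1296
  d_3[Y] = 2/9*1/12 + 77/216*5/12 + 5/18*1/4 + 31/216*3/4 = 223/648
  d_3[Z] = 2/9*7/12 + 77/216*1/12 + 5/18*5/12 + 31/216*1/12 = 31/108
  d_3[W] = 2/9*1/12 + 77/216*1/4 + 5/18*1/12 + 31/216*1/12 = 185/1296
d_3 = (X=293/1296, Y=223/648, Z=31/108, W=185/1296)

Answer: 293/1296 223/648 31/108 185/1296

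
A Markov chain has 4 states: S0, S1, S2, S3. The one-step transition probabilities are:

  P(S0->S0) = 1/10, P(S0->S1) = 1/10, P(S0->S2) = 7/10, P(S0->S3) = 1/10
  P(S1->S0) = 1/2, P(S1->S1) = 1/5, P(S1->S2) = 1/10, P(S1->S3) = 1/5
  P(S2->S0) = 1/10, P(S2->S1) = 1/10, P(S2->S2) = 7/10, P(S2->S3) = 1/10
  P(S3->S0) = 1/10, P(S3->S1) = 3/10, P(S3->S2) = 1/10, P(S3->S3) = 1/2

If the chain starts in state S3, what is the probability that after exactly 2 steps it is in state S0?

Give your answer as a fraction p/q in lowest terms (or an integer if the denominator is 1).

Computing P^2 by repeated multiplication:
P^1 =
  S0: [1/10, 1/10, 7/10, 1/10]
  S1: [1/2, 1/5, 1/10, 1/5]
  S2: [1/10, 1/10, 7/10, 1/10]
  S3: [1/10, 3/10, 1/10, 1/2]
P^2 =
  S0: [7/50, 13/100, 29/50, 3/20]
  S1: [9/50, 4/25, 23/50, 1/5]
  S2: [7/50, 13/100, 29/50, 3/20]
  S3: [11/50, 23/100, 11/50, 33/100]

(P^2)[S3 -> S0] = 11/50

Answer: 11/50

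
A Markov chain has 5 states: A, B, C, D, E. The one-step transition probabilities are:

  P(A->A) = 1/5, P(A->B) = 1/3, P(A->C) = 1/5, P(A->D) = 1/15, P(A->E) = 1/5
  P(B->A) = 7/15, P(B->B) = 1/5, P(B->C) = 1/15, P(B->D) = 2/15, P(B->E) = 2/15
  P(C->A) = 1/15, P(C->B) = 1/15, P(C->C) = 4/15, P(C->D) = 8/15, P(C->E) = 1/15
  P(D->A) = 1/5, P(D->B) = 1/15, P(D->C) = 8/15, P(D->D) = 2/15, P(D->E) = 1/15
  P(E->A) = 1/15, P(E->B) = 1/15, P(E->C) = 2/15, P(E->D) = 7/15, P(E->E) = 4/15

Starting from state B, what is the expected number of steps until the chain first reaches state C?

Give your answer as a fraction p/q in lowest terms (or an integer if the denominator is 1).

Answer: 805/156

Derivation:
Let h_i = expected steps to first reach C from state i.
Boundary: h_C = 0.
First-step equations for the other states:
  h_A = 1 + 1/5*h_A + 1/3*h_B + 1/5*h_C + 1/15*h_D + 1/5*h_E
  h_B = 1 + 7/15*h_A + 1/5*h_B + 1/15*h_C + 2/15*h_D + 2/15*h_E
  h_D = 1 + 1/5*h_A + 1/15*h_B + 8/15*h_C + 2/15*h_D + 1/15*h_E
  h_E = 1 + 1/15*h_A + 1/15*h_B + 2/15*h_C + 7/15*h_D + 4/15*h_E

Substituting h_C = 0 and rearranging gives the linear system (I - Q) h = 1:
  [4/5, -1/3, -1/15, -1/5] . (h_A, h_B, h_D, h_E) = 1
  [-7/15, 4/5, -2/15, -2/15] . (h_A, h_B, h_D, h_E) = 1
  [-1/5, -1/15, 13/15, -1/15] . (h_A, h_B, h_D, h_E) = 1
  [-1/15, -1/15, -7/15, 11/15] . (h_A, h_B, h_D, h_E) = 1

Solving yields:
  h_A = 365/78
  h_B = 805/156
  h_D = 115/39
  h_E = 215/52

Starting state is B, so the expected hitting time is h_B = 805/156.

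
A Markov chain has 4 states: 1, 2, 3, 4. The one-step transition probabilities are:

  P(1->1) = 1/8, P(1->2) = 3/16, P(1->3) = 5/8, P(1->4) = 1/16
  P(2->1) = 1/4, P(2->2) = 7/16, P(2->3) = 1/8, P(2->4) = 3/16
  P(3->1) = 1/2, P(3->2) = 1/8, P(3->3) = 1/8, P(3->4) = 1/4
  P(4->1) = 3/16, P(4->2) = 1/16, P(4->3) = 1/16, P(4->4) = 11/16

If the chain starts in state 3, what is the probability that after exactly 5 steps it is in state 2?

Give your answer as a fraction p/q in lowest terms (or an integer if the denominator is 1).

Computing P^5 by repeated multiplication:
P^1 =
  1: [1/8, 3/16, 5/8, 1/16]
  2: [1/4, 7/16, 1/8, 3/16]
  3: [1/2, 1/8, 1/8, 1/4]
  4: [3/16, 1/16, 1/16, 11/16]
P^2 =
  1: [99/256, 3/16, 47/256, 31/128]
  2: [61/256, 17/64, 61/256, 33/128]
  3: [13/64, 23/128, 23/64, 33/128]
  4: [51/256, 29/256, 45/256, 131/256]
P^3 =
  1: [119/512, 789/4096, 621/2048, 1113/4096]
  2: [135/512, 847/4096, 467/2048, 1235/4096]
  3: [611/2048, 91/512, 431/2048, 321/1024]
  4: [971/4096, 577/4096, 789/4096, 1759/4096]
P^4 =
  1: [18335/65536, 1497/8192, 14695/65536, 10265/32768]
  2: [16725/65536, 767/4096, 15597/65536, 10471/32768]
  3: [2013/8192, 5885/32768, 4171/16384, 10489/32768]
  4: [15839/65536, 10289/65536, 14201/65536, 25207/65536]
P^5 =
  1: [65931/262144, 188757/1048576, 128611/524288, 338873/1048576]
  2: [67535/262144, 188215/1048576, 121965/524288, 346291/1048576]
  3: [137847/524288, 23131/131072, 119463/524288, 87227/262144]
  4: [262063/1048576, 173149/1048576, 232577/1048576, 380787/1048576]

(P^5)[3 -> 2] = 23131/131072

Answer: 23131/131072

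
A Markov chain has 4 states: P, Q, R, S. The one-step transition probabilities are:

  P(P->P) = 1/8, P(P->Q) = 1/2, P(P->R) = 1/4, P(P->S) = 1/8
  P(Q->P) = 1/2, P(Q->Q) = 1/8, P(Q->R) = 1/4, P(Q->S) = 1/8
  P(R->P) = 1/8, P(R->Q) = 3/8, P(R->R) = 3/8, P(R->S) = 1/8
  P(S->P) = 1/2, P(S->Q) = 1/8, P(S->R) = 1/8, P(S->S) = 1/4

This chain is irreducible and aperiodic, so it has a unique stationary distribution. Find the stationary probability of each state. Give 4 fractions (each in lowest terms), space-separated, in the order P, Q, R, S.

Answer: 157/539 162/539 13/49 1/7

Derivation:
The stationary distribution satisfies pi = pi * P, i.e.:
  pi_P = 1/8*pi_P + 1/2*pi_Q + 1/8*pi_R + 1/2*pi_S
  pi_Q = 1/2*pi_P + 1/8*pi_Q + 3/8*pi_R + 1/8*pi_S
  pi_R = 1/4*pi_P + 1/4*pi_Q + 3/8*pi_R + 1/8*pi_S
  pi_S = 1/8*pi_P + 1/8*pi_Q + 1/8*pi_R + 1/4*pi_S
with normalization: pi_P + pi_Q + pi_R + pi_S = 1.

Using the first 3 balance equations plus normalization, the linear system A*pi = b is:
  [-7/8, 1/2, 1/8, 1/2] . pi = 0
  [1/2, -7/8, 3/8, 1/8] . pi = 0
  [1/4, 1/4, -5/8, 1/8] . pi = 0
  [1, 1, 1, 1] . pi = 1

Solving yields:
  pi_P = 157/539
  pi_Q = 162/539
  pi_R = 13/49
  pi_S = 1/7

Verification (pi * P):
  157/539*1/8 + 162/539*1/2 + 13/49*1/8 + 1/7*1/2 = 157/539 = pi_P  (ok)
  157/539*1/2 + 162/539*1/8 + 13/49*3/8 + 1/7*1/8 = 162/539 = pi_Q  (ok)
  157/539*1/4 + 162/539*1/4 + 13/49*3/8 + 1/7*1/8 = 13/49 = pi_R  (ok)
  157/539*1/8 + 162/539*1/8 + 13/49*1/8 + 1/7*1/4 = 1/7 = pi_S  (ok)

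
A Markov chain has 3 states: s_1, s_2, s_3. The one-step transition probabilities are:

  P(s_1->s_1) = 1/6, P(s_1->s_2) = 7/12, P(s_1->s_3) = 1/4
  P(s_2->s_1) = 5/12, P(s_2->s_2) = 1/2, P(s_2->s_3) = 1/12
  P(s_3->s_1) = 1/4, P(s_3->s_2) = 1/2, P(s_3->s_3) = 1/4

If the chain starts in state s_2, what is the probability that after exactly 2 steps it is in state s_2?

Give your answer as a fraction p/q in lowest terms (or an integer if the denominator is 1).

Computing P^2 by repeated multiplication:
P^1 =
  s_1: [1/6, 7/12, 1/4]
  s_2: [5/12, 1/2, 1/12]
  s_3: [1/4, 1/2, 1/4]
P^2 =
  s_1: [1/3, 37/72, 11/72]
  s_2: [43/144, 77/144, 1/6]
  s_3: [5/16, 25/48, 1/6]

(P^2)[s_2 -> s_2] = 77/144

Answer: 77/144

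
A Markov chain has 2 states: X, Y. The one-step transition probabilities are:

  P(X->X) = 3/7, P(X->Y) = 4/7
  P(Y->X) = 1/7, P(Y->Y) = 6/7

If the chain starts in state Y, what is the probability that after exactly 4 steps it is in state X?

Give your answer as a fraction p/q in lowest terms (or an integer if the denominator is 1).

Answer: 477/2401

Derivation:
Computing P^4 by repeated multiplication:
P^1 =
  X: [3/7, 4/7]
  Y: [1/7, 6/7]
P^2 =
  X: [13/49, 36/49]
  Y: [9/49, 40/49]
P^3 =
  X: [75/343, 268/343]
  Y: [67/343, 276/343]
P^4 =
  X: [493/2401, 1908/2401]
  Y: [477/2401, 1924/2401]

(P^4)[Y -> X] = 477/2401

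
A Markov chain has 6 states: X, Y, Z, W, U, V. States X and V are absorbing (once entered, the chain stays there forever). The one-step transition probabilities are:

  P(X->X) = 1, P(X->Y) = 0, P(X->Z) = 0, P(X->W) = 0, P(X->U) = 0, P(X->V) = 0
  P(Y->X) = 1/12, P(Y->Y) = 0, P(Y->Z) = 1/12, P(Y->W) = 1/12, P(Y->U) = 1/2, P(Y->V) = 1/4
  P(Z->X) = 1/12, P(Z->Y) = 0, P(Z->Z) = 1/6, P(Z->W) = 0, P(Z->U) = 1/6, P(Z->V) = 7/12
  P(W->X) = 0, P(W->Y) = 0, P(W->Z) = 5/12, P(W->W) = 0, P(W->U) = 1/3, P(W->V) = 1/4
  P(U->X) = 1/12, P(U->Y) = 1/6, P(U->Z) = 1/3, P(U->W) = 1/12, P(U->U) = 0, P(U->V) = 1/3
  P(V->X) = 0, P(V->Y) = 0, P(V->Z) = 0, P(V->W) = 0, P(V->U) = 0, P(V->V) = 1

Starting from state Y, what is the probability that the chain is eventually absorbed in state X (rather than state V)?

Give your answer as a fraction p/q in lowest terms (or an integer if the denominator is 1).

Answer: 1311/6970

Derivation:
Let a_i = P(absorbed in X | start in state i).
Boundary conditions: a_X = 1, a_V = 0.
For each transient state i, a_i = sum_j P(i->j) * a_j:
  a_Y = 1/12*a_X + 0*a_Y + 1/12*a_Z + 1/12*a_W + 1/2*a_U + 1/4*a_V
  a_Z = 1/12*a_X + 0*a_Y + 1/6*a_Z + 0*a_W + 1/6*a_U + 7/12*a_V
  a_W = 0*a_X + 0*a_Y + 5/12*a_Z + 0*a_W + 1/3*a_U + 1/4*a_V
  a_U = 1/12*a_X + 1/6*a_Y + 1/3*a_Z + 1/12*a_W + 0*a_U + 1/3*a_V

Substituting a_X = 1 and a_V = 0, rearrange to (I - Q) a = r where r[i] = P(i -> X):
  [1, -1/12, -1/12, -1/2] . (a_Y, a_Z, a_W, a_U) = 1/12
  [0, 5/6, 0, -1/6] . (a_Y, a_Z, a_W, a_U) = 1/12
  [0, -5/12, 1, -1/3] . (a_Y, a_Z, a_W, a_U) = 0
  [-1/6, -1/3, -1/12, 1] . (a_Y, a_Z, a_W, a_U) = 1/12

Solving yields:
  a_Y = 1311/6970
  a_Z = 466/3485
  a_W = 78/697
  a_U = 235/1394

Starting state is Y, so the absorption probability is a_Y = 1311/6970.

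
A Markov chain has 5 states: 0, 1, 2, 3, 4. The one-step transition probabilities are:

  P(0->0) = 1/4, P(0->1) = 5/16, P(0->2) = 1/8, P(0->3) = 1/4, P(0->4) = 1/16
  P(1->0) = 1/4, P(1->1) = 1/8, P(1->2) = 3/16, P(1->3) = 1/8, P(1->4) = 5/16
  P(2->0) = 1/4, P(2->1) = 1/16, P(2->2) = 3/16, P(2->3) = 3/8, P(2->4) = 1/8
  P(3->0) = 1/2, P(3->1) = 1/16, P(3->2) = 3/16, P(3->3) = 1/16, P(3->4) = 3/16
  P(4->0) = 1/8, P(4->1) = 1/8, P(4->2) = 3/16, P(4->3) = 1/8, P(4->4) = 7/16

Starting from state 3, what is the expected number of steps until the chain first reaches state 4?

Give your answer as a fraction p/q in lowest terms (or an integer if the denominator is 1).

Answer: 19984/3091

Derivation:
Let h_i = expected steps to first reach 4 from state i.
Boundary: h_4 = 0.
First-step equations for the other states:
  h_0 = 1 + 1/4*h_0 + 5/16*h_1 + 1/8*h_2 + 1/4*h_3 + 1/16*h_4
  h_1 = 1 + 1/4*h_0 + 1/8*h_1 + 3/16*h_2 + 1/8*h_3 + 5/16*h_4
  h_2 = 1 + 1/4*h_0 + 1/16*h_1 + 3/16*h_2 + 3/8*h_3 + 1/8*h_4
  h_3 = 1 + 1/2*h_0 + 1/16*h_1 + 3/16*h_2 + 1/16*h_3 + 3/16*h_4

Substituting h_4 = 0 and rearranging gives the linear system (I - Q) h = 1:
  [3/4, -5/16, -1/8, -1/4] . (h_0, h_1, h_2, h_3) = 1
  [-1/4, 7/8, -3/16, -1/8] . (h_0, h_1, h_2, h_3) = 1
  [-1/4, -1/16, 13/16, -3/8] . (h_0, h_1, h_2, h_3) = 1
  [-1/2, -1/16, -3/16, 15/16] . (h_0, h_1, h_2, h_3) = 1

Solving yields:
  h_0 = 21332/3091
  h_1 = 16960/3091
  h_2 = 20896/3091
  h_3 = 19984/3091

Starting state is 3, so the expected hitting time is h_3 = 19984/3091.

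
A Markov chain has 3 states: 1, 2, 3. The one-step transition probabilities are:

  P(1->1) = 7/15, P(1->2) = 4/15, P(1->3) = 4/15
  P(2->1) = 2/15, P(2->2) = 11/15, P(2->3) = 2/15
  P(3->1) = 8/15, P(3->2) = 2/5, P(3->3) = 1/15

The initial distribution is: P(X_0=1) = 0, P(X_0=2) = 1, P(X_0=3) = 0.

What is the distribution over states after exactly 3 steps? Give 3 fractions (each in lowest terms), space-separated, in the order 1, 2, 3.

Answer: 902/3375 1951/3375 58/375

Derivation:
Propagating the distribution step by step (d_{t+1} = d_t * P):
d_0 = (1=0, 2=1, 3=0)
  d_1[1] = 0*7/15 + 1*2/15 + 0*8/15 = 2/15
  d_1[2] = 0*4/15 + 1*11/15 + 0*2/5 = 11/15
  d_1[3] = 0*4/15 + 1*2/15 + 0*1/15 = 2/15
d_1 = (1=2/15, 2=11/15, 3=2/15)
  d_2[1] = 2/15*7/15 + 11/15*2/15 + 2/15*8/15 = 52/225
  d_2[2] = 2/15*4/15 + 11/15*11/15 + 2/15*2/5 = 47/75
  d_2[3] = 2/15*4/15 + 11/15*2/15 + 2/15*1/15 = 32/225
d_2 = (1=52/225, 2=47/75, 3=32/225)
  d_3[1] = 52/225*7/15 + 47/75*2/15 + 32/225*8/15 = 902/3375
  d_3[2] = 52/225*4/15 + 47/75*11/15 + 32/225*2/5 = 1951/3375
  d_3[3] = 52/225*4/15 + 47/75*2/15 + 32/225*1/15 = 58/375
d_3 = (1=902/3375, 2=1951/3375, 3=58/375)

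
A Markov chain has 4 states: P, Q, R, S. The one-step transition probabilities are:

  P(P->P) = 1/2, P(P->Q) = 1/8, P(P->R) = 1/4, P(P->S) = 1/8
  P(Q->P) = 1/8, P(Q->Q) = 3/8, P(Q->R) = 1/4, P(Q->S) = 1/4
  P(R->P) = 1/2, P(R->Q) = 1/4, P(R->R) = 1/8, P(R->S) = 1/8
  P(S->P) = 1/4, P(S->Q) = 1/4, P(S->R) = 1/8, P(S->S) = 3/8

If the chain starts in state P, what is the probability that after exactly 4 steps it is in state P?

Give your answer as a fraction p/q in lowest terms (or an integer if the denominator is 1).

Answer: 377/1024

Derivation:
Computing P^4 by repeated multiplication:
P^1 =
  P: [1/2, 1/8, 1/4, 1/8]
  Q: [1/8, 3/8, 1/4, 1/4]
  R: [1/2, 1/4, 1/8, 1/8]
  S: [1/4, 1/4, 1/8, 3/8]
P^2 =
  P: [27/64, 13/64, 13/64, 11/64]
  Q: [19/64, 9/32, 3/16, 15/64]
  R: [3/8, 7/32, 7/32, 3/16]
  S: [5/16, 1/4, 3/16, 1/4]
P^3 =
  P: [195/512, 57/256, 13/64, 99/512]
  Q: [43/128, 127/512, 101/512, 7/32]
  R: [95/256, 59/256, 51/256, 51/256]
  S: [11/32, 31/128, 25/128, 7/32]
P^4 =
  P: [377/1024, 943/4096, 821/4096, 103/512]
  Q: [1443/4096, 979/4096, 811/4096, 863/4096]
  R: [745/2048, 119/512, 205/1024, 417/2048]
  S: [363/1024, 243/1024, 203/1024, 215/1024]

(P^4)[P -> P] = 377/1024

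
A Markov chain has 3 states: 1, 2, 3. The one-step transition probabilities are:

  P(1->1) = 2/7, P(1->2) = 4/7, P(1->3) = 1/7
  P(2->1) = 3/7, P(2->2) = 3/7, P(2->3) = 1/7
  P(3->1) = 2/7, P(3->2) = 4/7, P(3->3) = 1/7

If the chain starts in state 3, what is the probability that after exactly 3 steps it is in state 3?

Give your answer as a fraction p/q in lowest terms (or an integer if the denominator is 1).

Computing P^3 by repeated multiplication:
P^1 =
  1: [2/7, 4/7, 1/7]
  2: [3/7, 3/7, 1/7]
  3: [2/7, 4/7, 1/7]
P^2 =
  1: [18/49, 24/49, 1/7]
  2: [17/49, 25/49, 1/7]
  3: [18/49, 24/49, 1/7]
P^3 =
  1: [122/343, 172/343, 1/7]
  2: [123/343, 171/343, 1/7]
  3: [122/343, 172/343, 1/7]

(P^3)[3 -> 3] = 1/7

Answer: 1/7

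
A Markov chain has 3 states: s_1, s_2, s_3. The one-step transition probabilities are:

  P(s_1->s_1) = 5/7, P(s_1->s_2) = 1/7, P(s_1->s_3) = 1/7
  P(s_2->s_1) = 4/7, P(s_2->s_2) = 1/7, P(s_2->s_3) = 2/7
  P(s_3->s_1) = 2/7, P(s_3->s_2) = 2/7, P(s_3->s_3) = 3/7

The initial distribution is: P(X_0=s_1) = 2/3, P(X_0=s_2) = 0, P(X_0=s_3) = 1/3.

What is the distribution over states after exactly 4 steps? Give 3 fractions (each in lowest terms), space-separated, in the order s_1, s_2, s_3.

Propagating the distribution step by step (d_{t+1} = d_t * P):
d_0 = (s_1=2/3, s_2=0, s_3=1/3)
  d_1[s_1] = 2/3*5/7 + 0*4/7 + 1/3*2/7 = 4/7
  d_1[s_2] = 2/3*1/7 + 0*1/7 + 1/3*2/7 = 4/21
  d_1[s_3] = 2/3*1/7 + 0*2/7 + 1/3*3/7 = 5/21
d_1 = (s_1=4/7, s_2=4/21, s_3=5/21)
  d_2[s_1] = 4/7*5/7 + 4/21*4/7 + 5/21*2/7 = 86/147
  d_2[s_2] = 4/7*1/7 + 4/21*1/7 + 5/21*2/7 = 26/147
  d_2[s_3] = 4/7*1/7 + 4/21*2/7 + 5/21*3/7 = 5/21
d_2 = (s_1=86/147, s_2=26/147, s_3=5/21)
  d_3[s_1] = 86/147*5/7 + 26/147*4/7 + 5/21*2/7 = 604/1029
  d_3[s_2] = 86/147*1/7 + 26/147*1/7 + 5/21*2/7 = 26/147
  d_3[s_3] = 86/147*1/7 + 26/147*2/7 + 5/21*3/7 = 81/343
d_3 = (s_1=604/1029, s_2=26/147, s_3=81/343)
  d_4[s_1] = 604/1029*5/7 + 26/147*4/7 + 81/343*2/7 = 4234/7203
  d_4[s_2] = 604/1029*1/7 + 26/147*1/7 + 81/343*2/7 = 424/2401
  d_4[s_3] = 604/1029*1/7 + 26/147*2/7 + 81/343*3/7 = 1697/7203
d_4 = (s_1=4234/7203, s_2=424/2401, s_3=1697/7203)

Answer: 4234/7203 424/2401 1697/7203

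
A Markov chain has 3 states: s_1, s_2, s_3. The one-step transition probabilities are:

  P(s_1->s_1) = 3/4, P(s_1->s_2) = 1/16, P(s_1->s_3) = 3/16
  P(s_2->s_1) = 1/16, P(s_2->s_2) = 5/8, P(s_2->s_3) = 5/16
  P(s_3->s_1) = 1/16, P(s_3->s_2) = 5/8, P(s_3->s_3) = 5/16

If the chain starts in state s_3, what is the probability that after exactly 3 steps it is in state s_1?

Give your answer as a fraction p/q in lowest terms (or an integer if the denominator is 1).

Answer: 553/4096

Derivation:
Computing P^3 by repeated multiplication:
P^1 =
  s_1: [3/4, 1/16, 3/16]
  s_2: [1/16, 5/8, 5/16]
  s_3: [1/16, 5/8, 5/16]
P^2 =
  s_1: [37/64, 13/64, 7/32]
  s_2: [27/256, 151/256, 39/128]
  s_3: [27/256, 151/256, 39/128]
P^3 =
  s_1: [471/1024, 307/1024, 123/512]
  s_2: [553/4096, 2317/4096, 613/2048]
  s_3: [553/4096, 2317/4096, 613/2048]

(P^3)[s_3 -> s_1] = 553/4096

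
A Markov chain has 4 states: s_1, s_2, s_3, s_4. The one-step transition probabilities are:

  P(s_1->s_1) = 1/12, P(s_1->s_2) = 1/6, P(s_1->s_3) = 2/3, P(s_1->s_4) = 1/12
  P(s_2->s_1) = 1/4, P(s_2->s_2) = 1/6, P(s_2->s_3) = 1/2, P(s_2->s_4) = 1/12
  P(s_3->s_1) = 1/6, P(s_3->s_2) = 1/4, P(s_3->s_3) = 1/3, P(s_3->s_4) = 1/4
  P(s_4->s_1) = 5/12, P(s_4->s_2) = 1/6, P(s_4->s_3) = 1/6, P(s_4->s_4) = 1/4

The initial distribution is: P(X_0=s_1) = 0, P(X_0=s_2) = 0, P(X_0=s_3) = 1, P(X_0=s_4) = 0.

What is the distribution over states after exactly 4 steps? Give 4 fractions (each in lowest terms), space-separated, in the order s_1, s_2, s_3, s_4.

Answer: 1091/5184 1043/5184 13/32 59/324

Derivation:
Propagating the distribution step by step (d_{t+1} = d_t * P):
d_0 = (s_1=0, s_2=0, s_3=1, s_4=0)
  d_1[s_1] = 0*1/12 + 0*1/4 + 1*1/6 + 0*5/12 = 1/6
  d_1[s_2] = 0*1/6 + 0*1/6 + 1*1/4 + 0*1/6 = 1/4
  d_1[s_3] = 0*2/3 + 0*1/2 + 1*1/3 + 0*1/6 = 1/3
  d_1[s_4] = 0*1/12 + 0*1/12 + 1*1/4 + 0*1/4 = 1/4
d_1 = (s_1=1/6, s_2=1/4, s_3=1/3, s_4=1/4)
  d_2[s_1] = 1/6*1/12 + 1/4*1/4 + 1/3*1/6 + 1/4*5/12 = 17/72
  d_2[s_2] = 1/6*1/6 + 1/4*1/6 + 1/3*1/4 + 1/4*1/6 = 7/36
  d_2[s_3] = 1/6*2/3 + 1/4*1/2 + 1/3*1/3 + 1/4*1/6 = 7/18
  d_2[s_4] = 1/6*1/12 + 1/4*1/12 + 1/3*1/4 + 1/4*1/4 = 13/72
d_2 = (s_1=17/72, s_2=7/36, s_3=7/18, s_4=13/72)
  d_3[s_1] = 17/72*1/12 + 7/36*1/4 + 7/18*1/6 + 13/72*5/12 = 5/24
  d_3[s_2] = 17/72*1/6 + 7/36*1/6 + 7/18*1/4 + 13/72*1/6 = 43/216
  d_3[s_3] = 17/72*2/3 + 7/36*1/2 + 7/18*1/3 + 13/72*1/6 = 179/432
  d_3[s_4] = 17/72*1/12 + 7/36*1/12 + 7/18*1/4 + 13/72*1/4 = 77/432
d_3 = (s_1=5/24, s_2=43/216, s_3=179/432, s_4=77/432)
  d_4[s_1] = 5/24*1/12 + 43/216*1/4 + 179/432*1/6 + 77/432*5/12 = 1091/5184
  d_4[s_2] = 5/24*1/6 + 43/216*1/6 + 179/432*1/4 + 77/432*1/6 = 1043/5184
  d_4[s_3] = 5/24*2/3 + 43/216*1/2 + 179/432*1/3 + 77/432*1/6 = 13/32
  d_4[s_4] = 5/24*1/12 + 43/216*1/12 + 179/432*1/4 + 77/432*1/4 = 59/324
d_4 = (s_1=1091/5184, s_2=1043/5184, s_3=13/32, s_4=59/324)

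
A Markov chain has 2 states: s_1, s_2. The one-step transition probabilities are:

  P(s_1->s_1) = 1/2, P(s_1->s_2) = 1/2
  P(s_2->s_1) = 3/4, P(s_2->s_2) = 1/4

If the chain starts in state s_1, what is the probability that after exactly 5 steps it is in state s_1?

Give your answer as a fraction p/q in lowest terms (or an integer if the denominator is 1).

Answer: 307/512

Derivation:
Computing P^5 by repeated multiplication:
P^1 =
  s_1: [1/2, 1/2]
  s_2: [3/4, 1/4]
P^2 =
  s_1: [5/8, 3/8]
  s_2: [9/16, 7/16]
P^3 =
  s_1: [19/32, 13/32]
  s_2: [39/64, 25/64]
P^4 =
  s_1: [77/128, 51/128]
  s_2: [153/256, 103/256]
P^5 =
  s_1: [307/512, 205/512]
  s_2: [615/1024, 409/1024]

(P^5)[s_1 -> s_1] = 307/512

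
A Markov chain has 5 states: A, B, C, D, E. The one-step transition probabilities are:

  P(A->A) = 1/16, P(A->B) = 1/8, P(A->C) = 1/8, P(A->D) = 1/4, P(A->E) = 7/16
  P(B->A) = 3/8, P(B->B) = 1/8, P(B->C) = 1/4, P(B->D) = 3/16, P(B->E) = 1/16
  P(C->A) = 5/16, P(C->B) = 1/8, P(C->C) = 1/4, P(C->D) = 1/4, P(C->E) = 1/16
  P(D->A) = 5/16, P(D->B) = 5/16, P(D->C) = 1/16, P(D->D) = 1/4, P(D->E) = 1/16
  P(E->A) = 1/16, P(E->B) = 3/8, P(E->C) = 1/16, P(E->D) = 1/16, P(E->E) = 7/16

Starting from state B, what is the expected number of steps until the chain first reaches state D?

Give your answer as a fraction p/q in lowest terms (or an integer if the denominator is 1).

Answer: 15208/2789

Derivation:
Let h_i = expected steps to first reach D from state i.
Boundary: h_D = 0.
First-step equations for the other states:
  h_A = 1 + 1/16*h_A + 1/8*h_B + 1/8*h_C + 1/4*h_D + 7/16*h_E
  h_B = 1 + 3/8*h_A + 1/8*h_B + 1/4*h_C + 3/16*h_D + 1/16*h_E
  h_C = 1 + 5/16*h_A + 1/8*h_B + 1/4*h_C + 1/4*h_D + 1/16*h_E
  h_E = 1 + 1/16*h_A + 3/8*h_B + 1/16*h_C + 1/16*h_D + 7/16*h_E

Substituting h_D = 0 and rearranging gives the linear system (I - Q) h = 1:
  [15/16, -1/8, -1/8, -7/16] . (h_A, h_B, h_C, h_E) = 1
  [-3/8, 7/8, -1/4, -1/16] . (h_A, h_B, h_C, h_E) = 1
  [-5/16, -1/8, 3/4, -1/16] . (h_A, h_B, h_C, h_E) = 1
  [-1/16, -3/8, -1/16, 9/16] . (h_A, h_B, h_C, h_E) = 1

Solving yields:
  h_A = 15488/2789
  h_B = 15208/2789
  h_C = 14240/2789
  h_E = 18400/2789

Starting state is B, so the expected hitting time is h_B = 15208/2789.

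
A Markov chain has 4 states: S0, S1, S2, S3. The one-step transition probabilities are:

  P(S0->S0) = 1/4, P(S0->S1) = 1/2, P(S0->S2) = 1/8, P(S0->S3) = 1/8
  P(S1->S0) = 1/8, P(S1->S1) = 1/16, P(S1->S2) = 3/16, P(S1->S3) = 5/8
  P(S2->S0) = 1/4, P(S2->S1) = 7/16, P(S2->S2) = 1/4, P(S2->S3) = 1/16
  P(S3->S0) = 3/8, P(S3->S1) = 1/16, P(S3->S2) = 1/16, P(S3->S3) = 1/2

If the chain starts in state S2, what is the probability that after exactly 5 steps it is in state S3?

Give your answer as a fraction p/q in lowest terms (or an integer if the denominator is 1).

Answer: 193675/524288

Derivation:
Computing P^5 by repeated multiplication:
P^1 =
  S0: [1/4, 1/2, 1/8, 1/8]
  S1: [1/8, 1/16, 3/16, 5/8]
  S2: [1/4, 7/16, 1/4, 1/16]
  S3: [3/8, 1/16, 1/16, 1/2]
P^2 =
  S0: [13/64, 7/32, 21/128, 53/128]
  S1: [41/128, 3/16, 29/256, 97/256]
  S2: [13/64, 17/64, 23/128, 45/128]
  S3: [39/128, 1/4, 27/256, 87/256]
P^3 =
  S0: [281/1024, 109/512, 273/2048, 777/2048]
  S1: [561/2048, 251/1024, 521/4096, 1449/4096]
  S2: [267/1024, 7/32, 291/2048, 775/2048]
  S3: [535/2048, 241/1024, 543/4096, 1519/4096]
P^4 =
  S0: [4437/16384, 1905/8192, 4301/32768, 11973/32768]
  S1: [8637/32768, 3769/16384, 8789/65536, 24397/65536]
  S2: [4423/16384, 1883/8192, 4351/32768, 12039/32768]
  S3: [8747/32768, 3711/16384, 8723/65536, 24475/65536]
P^5 =
  S0: [69889/262144, 30173/131072, 69785/524288, 194033/524288]
  S1: [140393/524288, 59797/262144, 139329/1048576, 389273/1048576]
  S2: [70043/262144, 30199/131072, 69731/524288, 193675/524288]
  S3: [140703/524288, 60083/262144, 138887/1048576, 387951/1048576]

(P^5)[S2 -> S3] = 193675/524288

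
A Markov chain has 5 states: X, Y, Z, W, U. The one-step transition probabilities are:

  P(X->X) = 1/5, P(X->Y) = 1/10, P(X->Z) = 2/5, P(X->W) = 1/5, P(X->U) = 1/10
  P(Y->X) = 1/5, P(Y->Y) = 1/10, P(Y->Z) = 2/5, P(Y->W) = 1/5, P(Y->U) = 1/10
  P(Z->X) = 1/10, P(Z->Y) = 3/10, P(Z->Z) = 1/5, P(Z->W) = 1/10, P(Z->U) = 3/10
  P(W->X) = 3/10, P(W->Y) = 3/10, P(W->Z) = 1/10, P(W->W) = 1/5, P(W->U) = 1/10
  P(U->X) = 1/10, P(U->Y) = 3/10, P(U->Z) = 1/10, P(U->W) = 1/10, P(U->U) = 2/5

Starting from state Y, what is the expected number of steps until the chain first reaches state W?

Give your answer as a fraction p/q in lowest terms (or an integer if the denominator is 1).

Answer: 20/3

Derivation:
Let h_i = expected steps to first reach W from state i.
Boundary: h_W = 0.
First-step equations for the other states:
  h_X = 1 + 1/5*h_X + 1/10*h_Y + 2/5*h_Z + 1/5*h_W + 1/10*h_U
  h_Y = 1 + 1/5*h_X + 1/10*h_Y + 2/5*h_Z + 1/5*h_W + 1/10*h_U
  h_Z = 1 + 1/10*h_X + 3/10*h_Y + 1/5*h_Z + 1/10*h_W + 3/10*h_U
  h_U = 1 + 1/10*h_X + 3/10*h_Y + 1/10*h_Z + 1/10*h_W + 2/5*h_U

Substituting h_W = 0 and rearranging gives the linear system (I - Q) h = 1:
  [4/5, -1/10, -2/5, -1/10] . (h_X, h_Y, h_Z, h_U) = 1
  [-1/5, 9/10, -2/5, -1/10] . (h_X, h_Y, h_Z, h_U) = 1
  [-1/10, -3/10, 4/5, -3/10] . (h_X, h_Y, h_Z, h_U) = 1
  [-1/10, -3/10, -1/10, 3/5] . (h_X, h_Y, h_Z, h_U) = 1

Solving yields:
  h_X = 20/3
  h_Y = 20/3
  h_Z = 22/3
  h_U = 22/3

Starting state is Y, so the expected hitting time is h_Y = 20/3.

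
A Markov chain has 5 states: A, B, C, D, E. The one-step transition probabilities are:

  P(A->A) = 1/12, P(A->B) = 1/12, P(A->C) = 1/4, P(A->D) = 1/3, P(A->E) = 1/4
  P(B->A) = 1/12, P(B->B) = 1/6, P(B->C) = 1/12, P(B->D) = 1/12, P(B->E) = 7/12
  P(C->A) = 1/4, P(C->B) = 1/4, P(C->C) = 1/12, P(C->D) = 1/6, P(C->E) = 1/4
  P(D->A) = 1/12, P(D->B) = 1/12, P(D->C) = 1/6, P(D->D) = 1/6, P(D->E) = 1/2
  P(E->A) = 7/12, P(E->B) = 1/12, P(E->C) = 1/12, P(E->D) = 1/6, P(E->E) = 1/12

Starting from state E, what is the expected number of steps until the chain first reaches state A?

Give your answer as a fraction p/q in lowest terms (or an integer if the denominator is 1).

Answer: 9516/3979

Derivation:
Let h_i = expected steps to first reach A from state i.
Boundary: h_A = 0.
First-step equations for the other states:
  h_B = 1 + 1/12*h_A + 1/6*h_B + 1/12*h_C + 1/12*h_D + 7/12*h_E
  h_C = 1 + 1/4*h_A + 1/4*h_B + 1/12*h_C + 1/6*h_D + 1/4*h_E
  h_D = 1 + 1/12*h_A + 1/12*h_B + 1/6*h_C + 1/6*h_D + 1/2*h_E
  h_E = 1 + 7/12*h_A + 1/12*h_B + 1/12*h_C + 1/6*h_D + 1/12*h_E

Substituting h_A = 0 and rearranging gives the linear system (I - Q) h = 1:
  [5/6, -1/12, -1/12, -7/12] . (h_B, h_C, h_D, h_E) = 1
  [-1/4, 11/12, -1/6, -1/4] . (h_B, h_C, h_D, h_E) = 1
  [-1/12, -1/6, 5/6, -1/2] . (h_B, h_C, h_D, h_E) = 1
  [-1/12, -1/12, -1/6, 11/12] . (h_B, h_C, h_D, h_E) = 1

Solving yields:
  h_B = 14244/3979
  h_C = 13476/3979
  h_D = 14604/3979
  h_E = 9516/3979

Starting state is E, so the expected hitting time is h_E = 9516/3979.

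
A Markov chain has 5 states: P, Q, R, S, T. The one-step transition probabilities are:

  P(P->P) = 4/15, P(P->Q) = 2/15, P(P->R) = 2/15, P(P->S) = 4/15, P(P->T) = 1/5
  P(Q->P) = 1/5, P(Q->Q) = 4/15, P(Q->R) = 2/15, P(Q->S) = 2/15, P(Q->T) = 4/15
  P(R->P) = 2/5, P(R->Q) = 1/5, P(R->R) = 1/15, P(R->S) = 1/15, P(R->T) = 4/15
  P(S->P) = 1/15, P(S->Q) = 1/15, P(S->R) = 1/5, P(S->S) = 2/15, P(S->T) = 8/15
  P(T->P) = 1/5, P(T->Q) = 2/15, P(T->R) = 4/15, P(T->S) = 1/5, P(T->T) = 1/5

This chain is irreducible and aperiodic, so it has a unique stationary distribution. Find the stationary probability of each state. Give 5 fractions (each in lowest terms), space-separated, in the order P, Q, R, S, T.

The stationary distribution satisfies pi = pi * P, i.e.:
  pi_P = 4/15*pi_P + 1/5*pi_Q + 2/5*pi_R + 1/15*pi_S + 1/5*pi_T
  pi_Q = 2/15*pi_P + 4/15*pi_Q + 1/5*pi_R + 1/15*pi_S + 2/15*pi_T
  pi_R = 2/15*pi_P + 2/15*pi_Q + 1/15*pi_R + 1/5*pi_S + 4/15*pi_T
  pi_S = 4/15*pi_P + 2/15*pi_Q + 1/15*pi_R + 2/15*pi_S + 1/5*pi_T
  pi_T = 1/5*pi_P + 4/15*pi_Q + 4/15*pi_R + 8/15*pi_S + 1/5*pi_T
with normalization: pi_P + pi_Q + pi_R + pi_S + pi_T = 1.

Using the first 4 balance equations plus normalization, the linear system A*pi = b is:
  [-11/15, 1/5, 2/5, 1/15, 1/5] . pi = 0
  [2/15, -11/15, 1/5, 1/15, 2/15] . pi = 0
  [2/15, 2/15, -14/15, 1/5, 4/15] . pi = 0
  [4/15, 2/15, 1/15, -13/15, 1/5] . pi = 0
  [1, 1, 1, 1, 1] . pi = 1

Solving yields:
  pi_P = 2452/10829
  pi_Q = 8329/54145
  pi_R = 543/3185
  pi_S = 9244/54145
  pi_T = 15081/54145

Verification (pi * P):
  2452/10829*4/15 + 8329/54145*1/5 + 543/3185*2/5 + 9244/54145*1/15 + 15081/54145*1/5 = 2452/10829 = pi_P  (ok)
  2452/10829*2/15 + 8329/54145*4/15 + 543/3185*1/5 + 9244/54145*1/15 + 15081/54145*2/15 = 8329/54145 = pi_Q  (ok)
  2452/10829*2/15 + 8329/54145*2/15 + 543/3185*1/15 + 9244/54145*1/5 + 15081/54145*4/15 = 543/3185 = pi_R  (ok)
  2452/10829*4/15 + 8329/54145*2/15 + 543/3185*1/15 + 9244/54145*2/15 + 15081/54145*1/5 = 9244/54145 = pi_S  (ok)
  2452/10829*1/5 + 8329/54145*4/15 + 543/3185*4/15 + 9244/54145*8/15 + 15081/54145*1/5 = 15081/54145 = pi_T  (ok)

Answer: 2452/10829 8329/54145 543/3185 9244/54145 15081/54145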